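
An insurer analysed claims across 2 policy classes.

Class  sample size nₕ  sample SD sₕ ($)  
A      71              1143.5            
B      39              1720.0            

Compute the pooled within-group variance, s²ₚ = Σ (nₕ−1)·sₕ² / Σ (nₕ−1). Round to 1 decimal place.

1888432.0

Degrees of freedom: 70 + 38 = 108.
Σ(nₕ−1)sₕ² = 70·1307592.25 + 38·2958400 = 203950657.5.
s²ₚ = 203950657.5 / 108 = 1888432.014... → 1888432.0.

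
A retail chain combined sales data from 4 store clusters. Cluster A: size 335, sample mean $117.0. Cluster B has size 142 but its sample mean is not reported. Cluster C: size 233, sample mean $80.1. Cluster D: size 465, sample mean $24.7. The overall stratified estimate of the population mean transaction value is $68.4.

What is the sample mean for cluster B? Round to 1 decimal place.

77.6

Σ Nₕx̄ₕ = N·μ, so 142·x̄_B = 1175·68.4 − (335·117.0 + 233·80.1 + 465·24.7).
= 80370 − 69343.8 = 11026.2.
x̄_B = 11026.2 / 142 = 77.649... → 77.6.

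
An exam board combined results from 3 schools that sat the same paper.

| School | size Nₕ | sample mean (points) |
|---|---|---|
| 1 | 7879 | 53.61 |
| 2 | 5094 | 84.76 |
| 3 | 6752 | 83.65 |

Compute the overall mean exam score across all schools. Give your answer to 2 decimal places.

71.94

N = 7879 + 5094 + 6752 = 19725.
Overall mean = Σ (Nₕ/N)·x̄ₕ — weight by population share, not a simple average.
Σ Nₕx̄ₕ = 7879·53.61 + 5094·84.76 + 6752·83.65 = 422393.19 + 431767.44 + 564804.8 = 1418965.43.
Divide by N: 1418965.43 / 19725 = 71.9374... → 71.94.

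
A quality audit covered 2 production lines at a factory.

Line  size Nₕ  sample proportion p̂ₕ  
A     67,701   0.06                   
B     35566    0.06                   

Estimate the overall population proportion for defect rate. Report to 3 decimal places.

0.060

Wₕ = Nₕ/N with N = 103267: 0.6556, 0.3444.
p̂_st = 0.6556·0.06 + 0.3444·0.06 ≈ 0.06 → 0.060.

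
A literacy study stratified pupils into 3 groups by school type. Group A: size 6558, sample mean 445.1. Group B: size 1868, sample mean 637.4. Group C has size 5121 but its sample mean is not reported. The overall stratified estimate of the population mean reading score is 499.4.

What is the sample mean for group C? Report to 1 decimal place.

N = 6558 + 1868 + 5121 = 13547.
Overall total = μ·N = 499.4·13547 = 6765371.8.
Subtract the known strata: 6558·445.1 + 1868·637.4 = 4109629.
Remaining total for group C: 6765371.8 − 4109629 = 2655742.8.
Divide by its size: 2655742.8 / 5121 = 518.598... → 518.6.

518.6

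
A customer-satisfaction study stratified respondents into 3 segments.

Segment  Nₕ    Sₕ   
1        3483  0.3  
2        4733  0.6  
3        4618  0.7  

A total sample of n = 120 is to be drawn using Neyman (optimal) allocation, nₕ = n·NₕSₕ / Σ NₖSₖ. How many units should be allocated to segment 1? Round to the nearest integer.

18

Σ NₕSₕ = 3483·0.3 + 4733·0.6 + 4618·0.7 = 7117.3.
Share for 1: 1044.9/7117.3 = 0.14681.
n_1 = 120 × 0.14681 = 17.617... → 18.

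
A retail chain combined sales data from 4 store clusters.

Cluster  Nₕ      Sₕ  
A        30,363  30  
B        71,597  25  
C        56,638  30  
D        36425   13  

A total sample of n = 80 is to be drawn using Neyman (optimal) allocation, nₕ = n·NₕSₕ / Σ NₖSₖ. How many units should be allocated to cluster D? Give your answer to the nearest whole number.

8

Σ NₕSₕ = 30363·30 + 71597·25 + 56638·30 + 36425·13 = 4873480.
Share for D: 473525/4873480 = 0.09716.
n_D = 80 × 0.09716 = 7.773... → 8.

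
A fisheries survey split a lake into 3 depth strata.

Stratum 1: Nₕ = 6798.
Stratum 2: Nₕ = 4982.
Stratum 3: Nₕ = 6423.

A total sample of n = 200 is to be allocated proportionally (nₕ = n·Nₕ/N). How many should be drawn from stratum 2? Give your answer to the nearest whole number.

N = 6798 + 4982 + 6423 = 18203.
n_2 = 200·4982/18203 = 54.738... → 55.

55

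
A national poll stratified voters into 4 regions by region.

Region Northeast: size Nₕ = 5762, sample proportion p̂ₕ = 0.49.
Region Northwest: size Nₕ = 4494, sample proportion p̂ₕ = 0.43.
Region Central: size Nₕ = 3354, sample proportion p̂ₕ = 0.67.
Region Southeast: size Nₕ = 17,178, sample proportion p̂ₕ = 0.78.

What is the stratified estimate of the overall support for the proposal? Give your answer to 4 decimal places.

Wₕ = Nₕ/N with N = 30788: 0.1872, 0.1460, 0.1089, 0.5579.
p̂_st = 0.1872·0.49 + 0.1460·0.43 + 0.1089·0.67 + 0.5579·0.78 ≈ 0.662655... → 0.6627.

0.6627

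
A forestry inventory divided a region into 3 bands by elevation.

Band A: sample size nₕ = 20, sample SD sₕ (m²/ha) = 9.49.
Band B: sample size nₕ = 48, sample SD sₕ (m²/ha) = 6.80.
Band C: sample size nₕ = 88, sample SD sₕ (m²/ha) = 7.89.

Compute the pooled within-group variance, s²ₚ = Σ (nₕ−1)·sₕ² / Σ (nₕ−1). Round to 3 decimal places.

Degrees of freedom: 19 + 47 + 87 = 153.
Σ(nₕ−1)sₕ² = 19·90.0601 + 47·46.24 + 87·62.2521 = 9300.3546.
s²ₚ = 9300.3546 / 153 = 60.78663... → 60.787.

60.787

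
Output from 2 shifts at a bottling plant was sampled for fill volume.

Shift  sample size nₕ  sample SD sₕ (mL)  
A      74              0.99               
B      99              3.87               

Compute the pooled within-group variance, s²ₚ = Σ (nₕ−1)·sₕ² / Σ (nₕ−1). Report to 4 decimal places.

A: (74−1)·0.99² = 73·0.9801 = 71.5473
B: (99−1)·3.87² = 98·14.9769 = 1467.7362
Numerator = 1539.2835; denominator = Σ(nₕ−1) = 171.
s²ₚ = 1539.2835/171 = 9.001658... → 9.0017.

9.0017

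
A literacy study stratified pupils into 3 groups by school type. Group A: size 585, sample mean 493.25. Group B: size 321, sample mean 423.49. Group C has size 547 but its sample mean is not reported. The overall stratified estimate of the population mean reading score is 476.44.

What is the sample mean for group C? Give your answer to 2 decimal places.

489.54

Σ Nₕx̄ₕ = N·μ, so 547·x̄_C = 1453·476.44 − (585·493.25 + 321·423.49).
= 692267.32 − 424491.54 = 267775.78.
x̄_C = 267775.78 / 547 = 489.5352... → 489.54.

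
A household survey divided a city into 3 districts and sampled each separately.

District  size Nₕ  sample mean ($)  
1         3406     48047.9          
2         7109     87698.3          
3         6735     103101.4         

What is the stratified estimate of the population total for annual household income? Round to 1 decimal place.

1481486291.1

1: 3406·48047.9 = 163651147.4
2: 7109·87698.3 = 623447214.7
3: 6735·103101.4 = 694387929
τ̂ = Σ Nₕx̄ₕ = 1481486291.1.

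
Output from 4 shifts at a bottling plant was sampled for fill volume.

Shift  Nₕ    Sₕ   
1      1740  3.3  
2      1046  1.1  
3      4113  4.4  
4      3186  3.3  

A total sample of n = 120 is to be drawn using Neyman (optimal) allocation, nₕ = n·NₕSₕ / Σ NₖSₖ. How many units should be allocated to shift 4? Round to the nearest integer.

36

Σ NₕSₕ = 1740·3.3 + 1046·1.1 + 4113·4.4 + 3186·3.3 = 35503.6.
Share for 4: 10513.8/35503.6 = 0.29613.
n_4 = 120 × 0.29613 = 35.536... → 36.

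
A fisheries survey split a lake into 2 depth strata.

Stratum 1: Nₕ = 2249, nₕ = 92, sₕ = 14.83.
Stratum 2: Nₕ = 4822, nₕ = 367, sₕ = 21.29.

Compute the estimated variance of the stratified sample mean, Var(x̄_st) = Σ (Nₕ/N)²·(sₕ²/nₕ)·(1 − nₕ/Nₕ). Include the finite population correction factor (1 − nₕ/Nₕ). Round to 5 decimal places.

0.76258

N = 7071; Wₕ = Nₕ/N.
stratum 1: (2249/7071)²·14.83²/92·(1 − 92/2249) = 0.23193826
stratum 2: (4822/7071)²·21.29²/367·(1 − 367/4822) = 0.53063818
Sum = 0.76257645 → 0.76258.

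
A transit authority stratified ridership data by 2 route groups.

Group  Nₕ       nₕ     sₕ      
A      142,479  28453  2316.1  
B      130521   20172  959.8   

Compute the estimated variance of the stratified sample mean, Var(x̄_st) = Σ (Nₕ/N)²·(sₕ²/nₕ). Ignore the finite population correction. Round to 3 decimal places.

61.791

N = 273000; Wₕ = Nₕ/N.
group A: (142479/273000)²·2316.1²/28453 = 51.352663
group B: (130521/273000)²·959.8²/20172 = 10.438739
Sum = 61.791402 → 61.791.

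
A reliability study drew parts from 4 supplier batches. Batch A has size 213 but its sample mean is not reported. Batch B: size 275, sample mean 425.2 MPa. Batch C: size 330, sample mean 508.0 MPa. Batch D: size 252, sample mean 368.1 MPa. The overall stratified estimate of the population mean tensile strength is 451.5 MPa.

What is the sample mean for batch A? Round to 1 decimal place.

496.6

Σ Nₕx̄ₕ = N·μ, so 213·x̄_A = 1070·451.5 − (275·425.2 + 330·508.0 + 252·368.1).
= 483105 − 377331.2 = 105773.8.
x̄_A = 105773.8 / 213 = 496.591... → 496.6.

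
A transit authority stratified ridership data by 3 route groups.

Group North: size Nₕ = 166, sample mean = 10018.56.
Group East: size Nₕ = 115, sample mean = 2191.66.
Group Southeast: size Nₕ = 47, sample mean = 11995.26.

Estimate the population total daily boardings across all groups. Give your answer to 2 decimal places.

North: 166·10018.56 = 1663080.96
East: 115·2191.66 = 252040.9
Southeast: 47·11995.26 = 563777.22
τ̂ = Σ Nₕx̄ₕ = 2478899.08.

2478899.08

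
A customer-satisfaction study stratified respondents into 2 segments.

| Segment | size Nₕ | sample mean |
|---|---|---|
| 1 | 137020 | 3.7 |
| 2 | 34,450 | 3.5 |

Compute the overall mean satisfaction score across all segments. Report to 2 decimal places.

N = 137020 + 34450 = 171470.
The stratified mean weights each stratum mean by its population share Nₕ/N.
Σ Nₕx̄ₕ = 137020·3.7 + 34450·3.5 = 506974 + 120575 = 627549.
Divide by N: 627549 / 171470 = 3.6598... → 3.66.

3.66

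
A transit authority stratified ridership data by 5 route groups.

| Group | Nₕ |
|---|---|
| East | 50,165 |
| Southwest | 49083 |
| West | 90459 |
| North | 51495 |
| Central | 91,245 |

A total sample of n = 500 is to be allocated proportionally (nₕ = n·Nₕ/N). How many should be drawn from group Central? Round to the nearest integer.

137

N = 50165 + 49083 + 90459 + 51495 + 91245 = 332447.
n_Central = 500·91245/332447 = 137.232... → 137.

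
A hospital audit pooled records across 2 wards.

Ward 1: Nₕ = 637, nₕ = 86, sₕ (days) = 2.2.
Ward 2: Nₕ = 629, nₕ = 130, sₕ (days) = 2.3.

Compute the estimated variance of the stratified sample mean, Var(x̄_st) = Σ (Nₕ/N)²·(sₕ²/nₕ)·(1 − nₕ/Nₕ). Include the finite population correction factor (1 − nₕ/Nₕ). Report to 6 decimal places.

0.020293

N = 1266. Term for each stratum: Wₕ²sₕ²/nₕ·(1−nₕ/Nₕ).
Var(x̄_st) = 0.012324535 + 0.007968858 = 0.020293393 → 0.020293.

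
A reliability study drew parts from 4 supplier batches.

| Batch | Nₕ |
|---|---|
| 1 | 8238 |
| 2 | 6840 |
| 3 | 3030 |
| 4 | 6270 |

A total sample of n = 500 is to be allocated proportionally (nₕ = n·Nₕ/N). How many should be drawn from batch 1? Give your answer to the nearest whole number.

169

N = 8238 + 6840 + 3030 + 6270 = 24378.
n_1 = 500·8238/24378 = 168.964... → 169.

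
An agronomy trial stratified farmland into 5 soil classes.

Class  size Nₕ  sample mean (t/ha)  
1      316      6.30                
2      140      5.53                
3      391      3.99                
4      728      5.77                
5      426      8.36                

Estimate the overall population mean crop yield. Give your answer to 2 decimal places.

6.04

N = 2001; weights Wₕ = Nₕ/N = (0.1579, 0.0700, 0.1954, 0.3638, 0.2129).
x̄_st = Σ Wₕ·x̄ₕ = 0.1579·6.30 + 0.0700·5.53 + 0.1954·3.99 + 0.3638·5.77 + 0.2129·8.36 ≈ 6.0405...
→ 6.04.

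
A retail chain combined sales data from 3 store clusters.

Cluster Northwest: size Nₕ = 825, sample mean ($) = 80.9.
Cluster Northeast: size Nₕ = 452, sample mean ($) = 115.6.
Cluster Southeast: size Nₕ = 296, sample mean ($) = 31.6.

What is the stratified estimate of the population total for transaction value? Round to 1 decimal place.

Northwest: 825·80.9 = 66742.5
Northeast: 452·115.6 = 52251.2
Southeast: 296·31.6 = 9353.6
τ̂ = Σ Nₕx̄ₕ = 128347.3.

128347.3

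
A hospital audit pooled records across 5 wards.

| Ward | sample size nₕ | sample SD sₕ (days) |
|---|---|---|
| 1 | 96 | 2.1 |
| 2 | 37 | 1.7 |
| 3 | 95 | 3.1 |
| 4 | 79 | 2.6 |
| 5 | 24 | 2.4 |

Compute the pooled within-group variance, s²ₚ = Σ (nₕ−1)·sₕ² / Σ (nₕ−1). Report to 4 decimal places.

6.3990

Degrees of freedom: 95 + 36 + 94 + 78 + 23 = 326.
Σ(nₕ−1)sₕ² = 95·4.41 + 36·2.89 + 94·9.61 + 78·6.76 + 23·5.76 = 2086.09.
s²ₚ = 2086.09 / 326 = 6.399049... → 6.3990.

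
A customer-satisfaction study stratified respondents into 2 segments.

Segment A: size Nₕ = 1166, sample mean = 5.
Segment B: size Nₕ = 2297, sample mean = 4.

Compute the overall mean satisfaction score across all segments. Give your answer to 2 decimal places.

4.34

N = 1166 + 2297 = 3463.
The stratified mean weights each stratum mean by its population share Nₕ/N.
Σ Nₕx̄ₕ = 1166·5 + 2297·4 = 5830 + 9188 = 15018.
Divide by N: 15018 / 3463 = 4.3367... → 4.34.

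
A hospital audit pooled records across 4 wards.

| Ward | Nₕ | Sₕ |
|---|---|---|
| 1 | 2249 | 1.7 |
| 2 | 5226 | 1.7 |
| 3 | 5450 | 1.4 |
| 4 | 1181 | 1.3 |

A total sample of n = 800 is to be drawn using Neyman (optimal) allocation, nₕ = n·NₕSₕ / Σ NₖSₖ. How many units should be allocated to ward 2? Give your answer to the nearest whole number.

325

Σ NₕSₕ = 2249·1.7 + 5226·1.7 + 5450·1.4 + 1181·1.3 = 21872.8.
Share for 2: 8884.2/21872.8 = 0.40618.
n_2 = 800 × 0.40618 = 324.941... → 325.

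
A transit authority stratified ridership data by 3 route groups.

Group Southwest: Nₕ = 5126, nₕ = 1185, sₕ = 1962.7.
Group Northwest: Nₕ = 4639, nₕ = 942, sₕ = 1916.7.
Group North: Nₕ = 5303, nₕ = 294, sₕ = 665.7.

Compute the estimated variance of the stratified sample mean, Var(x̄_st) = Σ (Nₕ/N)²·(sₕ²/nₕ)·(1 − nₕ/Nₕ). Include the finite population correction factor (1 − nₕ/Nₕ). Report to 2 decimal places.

N = 15068. Term for each stratum: Wₕ²sₕ²/nₕ·(1−nₕ/Nₕ).
Var(x̄_st) = 289.24330 + 294.59134 + 176.34828 = 760.18292 → 760.18.

760.18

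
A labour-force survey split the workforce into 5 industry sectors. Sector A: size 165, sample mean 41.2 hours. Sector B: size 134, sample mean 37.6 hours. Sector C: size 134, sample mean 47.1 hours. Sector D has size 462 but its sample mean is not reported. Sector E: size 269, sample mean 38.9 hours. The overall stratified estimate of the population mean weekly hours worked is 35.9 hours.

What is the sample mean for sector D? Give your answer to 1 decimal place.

Σ Nₕx̄ₕ = N·μ, so 462·x̄_D = 1164·35.9 − (165·41.2 + 134·37.6 + 134·47.1 + 269·38.9).
= 41787.6 − 28611.9 = 13175.7.
x̄_D = 13175.7 / 462 = 28.519... → 28.5.

28.5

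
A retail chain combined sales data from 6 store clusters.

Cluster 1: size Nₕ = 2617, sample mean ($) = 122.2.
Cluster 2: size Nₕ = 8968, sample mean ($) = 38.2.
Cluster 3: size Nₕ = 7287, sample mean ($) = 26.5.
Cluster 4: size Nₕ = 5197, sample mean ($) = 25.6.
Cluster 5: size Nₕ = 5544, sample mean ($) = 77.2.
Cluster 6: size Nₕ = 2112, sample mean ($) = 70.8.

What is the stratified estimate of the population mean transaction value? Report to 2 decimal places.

49.36

N = 2617 + 8968 + 7287 + 5197 + 5544 + 2112 = 31725.
Overall mean = Σ (Nₕ/N)·x̄ₕ — weight by population share, not a simple average.
Σ Nₕx̄ₕ = 2617·122.2 + 8968·38.2 + 7287·26.5 + 5197·25.6 + 5544·77.2 + 2112·70.8 = 319797.4 + 342577.6 + 193105.5 + 133043.2 + 427996.8 + 149529.6 = 1566050.1.
Divide by N: 1566050.1 / 31725 = 49.3633... → 49.36.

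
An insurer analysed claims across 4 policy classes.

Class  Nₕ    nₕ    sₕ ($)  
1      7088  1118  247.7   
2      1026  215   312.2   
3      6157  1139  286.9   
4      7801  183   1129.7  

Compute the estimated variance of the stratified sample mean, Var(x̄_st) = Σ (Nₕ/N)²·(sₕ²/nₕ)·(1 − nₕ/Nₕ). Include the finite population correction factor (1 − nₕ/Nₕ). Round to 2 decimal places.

860.84

N = 22072; Wₕ = Nₕ/N.
class 1: (7088/22072)²·247.7²/1118·(1 − 1118/7088) = 4.76678
class 2: (1026/22072)²·312.2²/215·(1 − 215/1026) = 0.77431
class 3: (6157/22072)²·286.9²/1139·(1 − 1139/6157) = 4.58304
class 4: (7801/22072)²·1129.7²/183·(1 − 183/7801) = 850.71294
Sum = 860.83706 → 860.84.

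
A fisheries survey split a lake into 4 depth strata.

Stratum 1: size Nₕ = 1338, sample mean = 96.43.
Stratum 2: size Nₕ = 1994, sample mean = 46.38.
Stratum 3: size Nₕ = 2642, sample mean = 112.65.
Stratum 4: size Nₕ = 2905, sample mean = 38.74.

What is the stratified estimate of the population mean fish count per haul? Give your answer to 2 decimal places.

71.14

N = 8879; weights Wₕ = Nₕ/N = (0.1507, 0.2246, 0.2976, 0.3272).
x̄_st = Σ Wₕ·x̄ₕ = 0.1507·96.43 + 0.2246·46.38 + 0.2976·112.65 + 0.3272·38.74 ≈ 71.1416...
→ 71.14.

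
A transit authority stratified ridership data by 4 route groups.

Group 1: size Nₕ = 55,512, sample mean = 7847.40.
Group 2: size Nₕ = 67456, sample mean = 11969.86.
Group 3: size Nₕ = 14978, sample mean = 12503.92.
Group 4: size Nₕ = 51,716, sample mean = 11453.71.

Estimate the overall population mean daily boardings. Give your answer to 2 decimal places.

N = 189662; weights Wₕ = Nₕ/N = (0.2927, 0.3557, 0.0790, 0.2727).
x̄_st = Σ Wₕ·x̄ₕ = 0.2927·7847.40 + 0.3557·11969.86 + 0.0790·12503.92 + 0.2727·11453.71 ≈ 10664.6957...
→ 10664.70.

10664.70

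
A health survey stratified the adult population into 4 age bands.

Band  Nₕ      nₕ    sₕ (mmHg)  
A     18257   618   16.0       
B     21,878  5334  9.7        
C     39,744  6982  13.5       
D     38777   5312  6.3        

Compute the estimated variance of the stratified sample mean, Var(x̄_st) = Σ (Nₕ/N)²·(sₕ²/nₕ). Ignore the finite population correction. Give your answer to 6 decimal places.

0.014133

N = 118656. Term for each stratum: Wₕ²sₕ²/nₕ.
Var(x̄_st) = 0.009806881 + 0.000599689 + 0.002928542 + 0.000797980 = 0.014133092 → 0.014133.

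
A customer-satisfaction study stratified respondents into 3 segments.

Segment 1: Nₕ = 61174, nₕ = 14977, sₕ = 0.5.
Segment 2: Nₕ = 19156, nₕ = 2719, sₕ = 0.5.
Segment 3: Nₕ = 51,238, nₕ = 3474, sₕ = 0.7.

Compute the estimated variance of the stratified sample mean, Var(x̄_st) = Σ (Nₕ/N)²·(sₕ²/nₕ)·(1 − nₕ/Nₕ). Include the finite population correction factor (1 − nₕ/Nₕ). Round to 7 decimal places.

N = 131568; Wₕ = Nₕ/N.
segment 1: (61174/131568)²·0.5²/14977·(1 − 14977/61174) = 0.0000027252
segment 2: (19156/131568)²·0.5²/2719·(1 − 2719/19156) = 0.0000016725
segment 3: (51238/131568)²·0.7²/3474·(1 − 3474/51238) = 0.0000199415
Sum = 0.0000243392 → 0.0000243.

0.0000243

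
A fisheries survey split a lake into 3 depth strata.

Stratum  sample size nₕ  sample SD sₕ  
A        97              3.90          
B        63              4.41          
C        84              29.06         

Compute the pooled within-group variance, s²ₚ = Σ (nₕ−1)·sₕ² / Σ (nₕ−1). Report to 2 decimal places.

301.90

A: (97−1)·3.90² = 96·15.21 = 1460.16
B: (63−1)·4.41² = 62·19.4481 = 1205.7822
C: (84−1)·29.06² = 83·844.4836 = 70092.1388
Numerator = 72758.081; denominator = Σ(nₕ−1) = 241.
s²ₚ = 72758.081/241 = 301.9008... → 301.90.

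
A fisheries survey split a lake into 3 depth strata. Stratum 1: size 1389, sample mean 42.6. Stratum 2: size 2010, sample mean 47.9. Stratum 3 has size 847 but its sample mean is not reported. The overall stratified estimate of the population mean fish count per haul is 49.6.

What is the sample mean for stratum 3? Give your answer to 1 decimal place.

65.1

N = 1389 + 2010 + 847 = 4246.
Overall total = μ·N = 49.6·4246 = 210601.6.
Subtract the known strata: 1389·42.6 + 2010·47.9 = 155450.4.
Remaining total for stratum 3: 210601.6 − 155450.4 = 55151.2.
Divide by its size: 55151.2 / 847 = 65.114... → 65.1.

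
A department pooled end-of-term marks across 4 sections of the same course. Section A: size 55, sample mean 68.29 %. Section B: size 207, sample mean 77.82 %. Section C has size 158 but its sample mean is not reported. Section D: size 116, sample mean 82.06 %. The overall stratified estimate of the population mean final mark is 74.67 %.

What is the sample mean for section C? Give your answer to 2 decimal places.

N = 55 + 207 + 158 + 116 = 536.
Overall total = μ·N = 74.67·536 = 40023.12.
Subtract the known strata: 55·68.29 + 207·77.82 + 116·82.06 = 29383.65.
Remaining total for section C: 40023.12 − 29383.65 = 10639.47.
Divide by its size: 10639.47 / 158 = 67.3384... → 67.34.

67.34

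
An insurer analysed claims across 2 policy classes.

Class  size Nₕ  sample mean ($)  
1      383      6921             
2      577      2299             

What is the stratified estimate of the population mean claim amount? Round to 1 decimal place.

x̄_st = (Σ Nₕx̄ₕ) / (Σ Nₕ) = (383·6921 + 577·2299) / 960
= 3977266 / 960 = 4142.985... → 4143.0.

4143.0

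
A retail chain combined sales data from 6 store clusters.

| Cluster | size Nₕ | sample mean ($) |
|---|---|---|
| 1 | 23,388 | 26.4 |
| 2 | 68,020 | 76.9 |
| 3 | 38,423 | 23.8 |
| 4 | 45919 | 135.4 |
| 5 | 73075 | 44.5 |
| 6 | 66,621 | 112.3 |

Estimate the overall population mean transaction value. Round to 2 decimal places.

x̄_st = (Σ Nₕx̄ₕ) / (Σ Nₕ) = (23388·26.4 + 68020·76.9 + 38423·23.8 + 45919·135.4 + 73075·44.5 + 66621·112.3) / 315446
= 23713457 / 315446 = 75.1744... → 75.17.

75.17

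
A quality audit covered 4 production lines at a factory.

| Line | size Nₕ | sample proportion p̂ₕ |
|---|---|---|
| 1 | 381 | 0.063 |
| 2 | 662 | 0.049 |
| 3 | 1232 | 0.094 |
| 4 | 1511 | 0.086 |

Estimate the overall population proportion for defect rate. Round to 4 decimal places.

N = 381 + 662 + 1232 + 1511 = 3786.
Overall proportion = Σ (Nₕ/N)·p̂ₕ.
Σ Nₕp̂ₕ = 24.003 + 32.438 + 115.808 + 129.946 = 302.195.
302.195 / 3786 = 0.079819... → 0.0798.

0.0798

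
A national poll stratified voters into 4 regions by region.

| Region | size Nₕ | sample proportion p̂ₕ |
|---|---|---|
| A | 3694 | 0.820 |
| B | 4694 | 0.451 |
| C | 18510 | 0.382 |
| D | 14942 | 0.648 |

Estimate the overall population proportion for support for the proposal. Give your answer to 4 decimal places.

Wₕ = Nₕ/N with N = 41840: 0.0883, 0.1122, 0.4424, 0.3571.
p̂_st = 0.0883·0.820 + 0.1122·0.451 + 0.4424·0.382 + 0.3571·0.648 ≈ 0.523406... → 0.5234.

0.5234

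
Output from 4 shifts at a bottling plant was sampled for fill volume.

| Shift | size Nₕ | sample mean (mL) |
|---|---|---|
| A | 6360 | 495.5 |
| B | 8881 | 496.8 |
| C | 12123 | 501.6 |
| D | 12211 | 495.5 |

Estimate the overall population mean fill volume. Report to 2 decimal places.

497.66

N = 39575; weights Wₕ = Nₕ/N = (0.1607, 0.2244, 0.3063, 0.3086).
x̄_st = Σ Wₕ·x̄ₕ = 0.1607·495.5 + 0.2244·496.8 + 0.3063·501.6 + 0.3086·495.5 ≈ 497.6603...
→ 497.66.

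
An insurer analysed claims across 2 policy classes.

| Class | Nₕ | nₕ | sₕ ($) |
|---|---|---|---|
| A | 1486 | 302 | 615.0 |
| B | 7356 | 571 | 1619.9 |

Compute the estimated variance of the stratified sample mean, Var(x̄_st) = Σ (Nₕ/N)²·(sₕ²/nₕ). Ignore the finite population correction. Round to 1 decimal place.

3216.1

N = 8842. Term for each stratum: Wₕ²sₕ²/nₕ.
Var(x̄_st) = 35.3737 + 3180.7001 = 3216.0738 → 3216.1.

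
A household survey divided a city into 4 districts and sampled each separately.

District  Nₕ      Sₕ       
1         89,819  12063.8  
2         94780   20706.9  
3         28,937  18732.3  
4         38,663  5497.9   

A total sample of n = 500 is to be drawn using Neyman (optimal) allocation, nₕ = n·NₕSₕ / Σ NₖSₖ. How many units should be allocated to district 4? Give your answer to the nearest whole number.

28

Σ NₕSₕ = 89819·12063.8 + 94780·20706.9 + 28937·18732.3 + 38663·5497.9 = 3800780307.
Share for 4: 212565307.7/3800780307 = 0.05593.
n_4 = 500 × 0.05593 = 27.963... → 28.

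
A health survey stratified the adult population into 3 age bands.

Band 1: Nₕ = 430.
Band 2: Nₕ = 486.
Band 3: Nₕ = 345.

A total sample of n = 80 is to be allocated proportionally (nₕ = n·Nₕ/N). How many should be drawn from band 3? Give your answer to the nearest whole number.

Share of band 3 = 345/1261 = 0.27359.
Allocate 80 × 0.27359 = 21.887... → 22.

22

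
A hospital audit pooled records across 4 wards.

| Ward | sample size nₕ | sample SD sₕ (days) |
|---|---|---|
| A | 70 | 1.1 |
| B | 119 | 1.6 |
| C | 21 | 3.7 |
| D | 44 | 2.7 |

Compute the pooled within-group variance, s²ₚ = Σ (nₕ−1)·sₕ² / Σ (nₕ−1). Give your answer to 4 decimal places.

Degrees of freedom: 69 + 118 + 20 + 43 = 250.
Σ(nₕ−1)sₕ² = 69·1.21 + 118·2.56 + 20·13.69 + 43·7.29 = 972.84.
s²ₚ = 972.84 / 250 = 3.89136 → 3.8914.

3.8914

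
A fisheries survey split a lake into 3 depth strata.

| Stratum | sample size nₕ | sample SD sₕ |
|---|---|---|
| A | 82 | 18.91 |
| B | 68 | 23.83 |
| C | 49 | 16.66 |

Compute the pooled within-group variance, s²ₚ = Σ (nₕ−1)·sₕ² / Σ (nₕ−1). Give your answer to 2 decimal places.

409.87

A: (82−1)·18.91² = 81·357.5881 = 28964.6361
B: (68−1)·23.83² = 67·567.8689 = 38047.2163
C: (49−1)·16.66² = 48·277.5556 = 13322.6688
Numerator = 80334.5212; denominator = Σ(nₕ−1) = 196.
s²ₚ = 80334.5212/196 = 409.8700... → 409.87.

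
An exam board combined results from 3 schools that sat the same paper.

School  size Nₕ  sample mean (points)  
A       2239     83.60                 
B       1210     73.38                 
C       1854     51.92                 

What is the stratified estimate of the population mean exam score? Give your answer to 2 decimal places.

x̄_st = (Σ Nₕx̄ₕ) / (Σ Nₕ) = (2239·83.60 + 1210·73.38 + 1854·51.92) / 5303
= 372229.88 / 5303 = 70.1923... → 70.19.

70.19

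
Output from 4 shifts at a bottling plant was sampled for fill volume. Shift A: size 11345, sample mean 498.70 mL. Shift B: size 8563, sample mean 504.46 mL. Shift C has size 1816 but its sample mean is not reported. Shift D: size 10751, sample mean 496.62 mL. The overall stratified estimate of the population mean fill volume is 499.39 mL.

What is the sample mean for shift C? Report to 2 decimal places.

496.19

N = 11345 + 8563 + 1816 + 10751 = 32475.
Overall total = μ·N = 499.39·32475 = 16217690.25.
Subtract the known strata: 11345·498.70 + 8563·504.46 + 10751·496.62 = 15316604.1.
Remaining total for shift C: 16217690.25 − 15316604.1 = 901086.15.
Divide by its size: 901086.15 / 1816 = 496.1928... → 496.19.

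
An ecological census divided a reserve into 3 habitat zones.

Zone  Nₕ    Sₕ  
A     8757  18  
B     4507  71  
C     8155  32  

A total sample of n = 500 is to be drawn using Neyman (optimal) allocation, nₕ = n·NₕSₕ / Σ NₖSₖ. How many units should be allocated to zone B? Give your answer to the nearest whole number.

217

A: NₕSₕ = 8757·18 = 157626
B: NₕSₕ = 4507·71 = 319997
C: NₕSₕ = 8155·32 = 260960
Σ NₕSₕ = 738583.
n_B = 500·319997/738583 = 216.629... → 217.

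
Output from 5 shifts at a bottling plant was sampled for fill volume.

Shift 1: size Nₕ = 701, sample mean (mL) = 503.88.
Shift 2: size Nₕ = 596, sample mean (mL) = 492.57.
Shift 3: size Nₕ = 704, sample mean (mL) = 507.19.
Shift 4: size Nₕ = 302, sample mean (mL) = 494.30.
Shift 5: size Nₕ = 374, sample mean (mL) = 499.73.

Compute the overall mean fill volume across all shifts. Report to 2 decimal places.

500.57

N = 2677; weights Wₕ = Nₕ/N = (0.2619, 0.2226, 0.2630, 0.1128, 0.1397).
x̄_st = Σ Wₕ·x̄ₕ = 0.2619·503.88 + 0.2226·492.57 + 0.2630·507.19 + 0.1128·494.30 + 0.1397·499.73 ≈ 500.5719...
→ 500.57.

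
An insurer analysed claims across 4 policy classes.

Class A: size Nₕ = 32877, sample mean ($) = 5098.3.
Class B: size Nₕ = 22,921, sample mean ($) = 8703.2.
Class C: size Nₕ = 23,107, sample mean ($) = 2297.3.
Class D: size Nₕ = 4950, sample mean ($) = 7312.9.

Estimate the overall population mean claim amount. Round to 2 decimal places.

N = 83855; weights Wₕ = Nₕ/N = (0.3921, 0.2733, 0.2756, 0.0590).
x̄_st = Σ Wₕ·x̄ₕ = 0.3921·5098.3 + 0.2733·8703.2 + 0.2756·2297.3 + 0.0590·7312.9 ≈ 5442.5547...
→ 5442.55.

5442.55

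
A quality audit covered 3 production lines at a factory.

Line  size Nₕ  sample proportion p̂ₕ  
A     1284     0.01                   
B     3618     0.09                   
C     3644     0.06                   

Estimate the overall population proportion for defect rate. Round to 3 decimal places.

Wₕ = Nₕ/N with N = 8546: 0.1502, 0.4234, 0.4264.
p̂_st = 0.1502·0.01 + 0.4234·0.09 + 0.4264·0.06 ≈ 0.06519... → 0.065.

0.065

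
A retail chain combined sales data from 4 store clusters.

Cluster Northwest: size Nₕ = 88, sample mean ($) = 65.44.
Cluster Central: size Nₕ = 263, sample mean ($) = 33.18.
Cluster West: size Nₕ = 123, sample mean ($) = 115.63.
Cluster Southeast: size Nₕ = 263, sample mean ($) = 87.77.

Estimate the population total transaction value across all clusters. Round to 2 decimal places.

Northwest: 88·65.44 = 5758.72
Central: 263·33.18 = 8726.34
West: 123·115.63 = 14222.49
Southeast: 263·87.77 = 23083.51
τ̂ = Σ Nₕx̄ₕ = 51791.06.

51791.06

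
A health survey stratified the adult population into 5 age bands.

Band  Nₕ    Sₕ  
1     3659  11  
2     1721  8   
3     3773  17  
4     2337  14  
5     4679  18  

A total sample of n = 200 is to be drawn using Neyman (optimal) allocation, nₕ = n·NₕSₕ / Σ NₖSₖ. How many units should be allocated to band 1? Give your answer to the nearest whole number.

1: NₕSₕ = 3659·11 = 40249
2: NₕSₕ = 1721·8 = 13768
3: NₕSₕ = 3773·17 = 64141
4: NₕSₕ = 2337·14 = 32718
5: NₕSₕ = 4679·18 = 84222
Σ NₕSₕ = 235098.
n_1 = 200·40249/235098 = 34.240... → 34.

34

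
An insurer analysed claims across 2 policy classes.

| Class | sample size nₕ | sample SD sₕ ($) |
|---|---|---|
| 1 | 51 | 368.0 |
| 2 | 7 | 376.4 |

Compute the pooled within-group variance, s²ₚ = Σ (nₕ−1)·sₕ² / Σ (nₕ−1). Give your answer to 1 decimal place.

1: (51−1)·368.0² = 50·135424 = 6771200
2: (7−1)·376.4² = 6·141676.96 = 850061.76
Numerator = 7621261.76; denominator = Σ(nₕ−1) = 56.
s²ₚ = 7621261.76/56 = 136093.96 → 136094.0.

136094.0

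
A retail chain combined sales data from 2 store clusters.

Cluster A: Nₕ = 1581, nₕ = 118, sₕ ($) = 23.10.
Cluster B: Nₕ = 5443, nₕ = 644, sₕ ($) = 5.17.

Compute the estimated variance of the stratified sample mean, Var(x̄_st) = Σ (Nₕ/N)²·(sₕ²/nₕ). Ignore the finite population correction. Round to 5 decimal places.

N = 7024. Term for each stratum: Wₕ²sₕ²/nₕ.
Var(x̄_st) = 0.22910612 + 0.02492315 = 0.25402927 → 0.25403.

0.25403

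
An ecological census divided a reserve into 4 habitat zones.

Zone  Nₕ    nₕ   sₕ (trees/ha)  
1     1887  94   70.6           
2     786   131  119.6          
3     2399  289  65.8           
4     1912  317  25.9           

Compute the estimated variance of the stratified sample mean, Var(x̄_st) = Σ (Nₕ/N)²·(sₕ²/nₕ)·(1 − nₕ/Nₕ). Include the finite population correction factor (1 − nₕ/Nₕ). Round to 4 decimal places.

N = 6984. Term for each stratum: Wₕ²sₕ²/nₕ·(1−nₕ/Nₕ).
Var(x̄_st) = 3.6781148 + 1.1525146 + 1.5547415 + 0.1323063 = 6.5176771 → 6.5177.

6.5177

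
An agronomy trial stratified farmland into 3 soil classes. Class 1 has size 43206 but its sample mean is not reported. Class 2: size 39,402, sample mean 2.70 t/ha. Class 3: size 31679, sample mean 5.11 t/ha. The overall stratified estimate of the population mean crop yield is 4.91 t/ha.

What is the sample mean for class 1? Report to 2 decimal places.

6.78

N = 43206 + 39402 + 31679 = 114287.
Overall total = μ·N = 4.91·114287 = 561149.17.
Subtract the known strata: 39402·2.70 + 31679·5.11 = 268265.09.
Remaining total for class 1: 561149.17 − 268265.09 = 292884.08.
Divide by its size: 292884.08 / 43206 = 6.7788... → 6.78.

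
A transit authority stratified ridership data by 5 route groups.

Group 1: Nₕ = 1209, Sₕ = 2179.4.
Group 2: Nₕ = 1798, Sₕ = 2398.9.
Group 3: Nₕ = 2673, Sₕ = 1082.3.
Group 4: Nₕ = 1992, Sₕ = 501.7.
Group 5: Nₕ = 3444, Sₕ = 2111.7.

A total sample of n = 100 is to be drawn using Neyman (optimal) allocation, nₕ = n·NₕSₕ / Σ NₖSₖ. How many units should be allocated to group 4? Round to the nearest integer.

Σ NₕSₕ = 1209·2179.4 + 1798·2398.9 + 2673·1082.3 + 1992·501.7 + 3444·2111.7 = 18113185.9.
Share for 4: 999386.4/18113185.9 = 0.05517.
n_4 = 100 × 0.05517 = 5.517... → 6.

6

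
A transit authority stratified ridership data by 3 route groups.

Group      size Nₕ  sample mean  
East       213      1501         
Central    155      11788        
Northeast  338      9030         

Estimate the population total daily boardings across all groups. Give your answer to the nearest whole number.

Population total = Σ Nₕ·x̄ₕ (each stratum's size times its mean).
213·1501 + 155·11788 + 338·9030 = 319713 + 1827140 + 3052140 = 5198993.

5198993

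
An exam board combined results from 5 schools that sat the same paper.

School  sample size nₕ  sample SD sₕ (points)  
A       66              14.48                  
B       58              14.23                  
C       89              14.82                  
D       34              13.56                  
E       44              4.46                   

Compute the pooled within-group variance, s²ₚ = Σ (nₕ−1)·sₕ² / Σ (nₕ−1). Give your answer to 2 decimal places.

179.80

Degrees of freedom: 65 + 57 + 88 + 33 + 43 = 286.
Σ(nₕ−1)sₕ² = 65·209.6704 + 57·202.4929 + 88·219.6324 + 33·183.8736 + 43·19.8916 = 51421.4901.
s²ₚ = 51421.4901 / 286 = 179.7954... → 179.80.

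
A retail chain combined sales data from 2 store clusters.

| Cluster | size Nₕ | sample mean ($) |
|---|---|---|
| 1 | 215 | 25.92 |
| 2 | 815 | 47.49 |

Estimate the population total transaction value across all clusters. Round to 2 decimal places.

Estimate total by summing Nₕ·x̄ₕ over strata.
215·25.92 + 815·47.49 = 5572.8 + 38704.35 = 44277.15.

44277.15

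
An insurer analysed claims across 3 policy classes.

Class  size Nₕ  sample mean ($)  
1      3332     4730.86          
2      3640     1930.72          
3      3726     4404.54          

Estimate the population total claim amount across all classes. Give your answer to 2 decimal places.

1: 3332·4730.86 = 15763225.52
2: 3640·1930.72 = 7027820.8
3: 3726·4404.54 = 16411316.04
τ̂ = Σ Nₕx̄ₕ = 39202362.36.

39202362.36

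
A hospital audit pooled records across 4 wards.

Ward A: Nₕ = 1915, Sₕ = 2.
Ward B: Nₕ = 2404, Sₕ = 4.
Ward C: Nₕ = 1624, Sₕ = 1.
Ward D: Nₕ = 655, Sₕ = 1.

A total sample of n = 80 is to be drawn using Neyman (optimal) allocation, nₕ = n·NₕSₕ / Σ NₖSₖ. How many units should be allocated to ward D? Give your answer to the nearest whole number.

A: NₕSₕ = 1915·2 = 3830
B: NₕSₕ = 2404·4 = 9616
C: NₕSₕ = 1624·1 = 1624
D: NₕSₕ = 655·1 = 655
Σ NₕSₕ = 15725.
n_D = 80·655/15725 = 3.332... → 3.

3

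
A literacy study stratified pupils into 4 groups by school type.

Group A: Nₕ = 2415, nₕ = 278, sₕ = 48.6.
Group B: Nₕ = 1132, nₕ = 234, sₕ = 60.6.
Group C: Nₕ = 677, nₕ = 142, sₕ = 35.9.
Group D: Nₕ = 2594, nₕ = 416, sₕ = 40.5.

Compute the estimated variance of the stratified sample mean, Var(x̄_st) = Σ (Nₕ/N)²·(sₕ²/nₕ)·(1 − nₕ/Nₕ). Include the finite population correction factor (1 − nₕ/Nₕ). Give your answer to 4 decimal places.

N = 6818; Wₕ = Nₕ/N.
group A: (2415/6818)²·48.6²/278·(1 − 278/2415) = 0.9432687
group B: (1132/6818)²·60.6²/234·(1 − 234/1132) = 0.3431928
group C: (677/6818)²·35.9²/142·(1 − 142/677) = 0.0707178
group D: (2594/6818)²·40.5²/416·(1 − 416/2594) = 0.4792152
Sum = 1.8363945 → 1.8364.

1.8364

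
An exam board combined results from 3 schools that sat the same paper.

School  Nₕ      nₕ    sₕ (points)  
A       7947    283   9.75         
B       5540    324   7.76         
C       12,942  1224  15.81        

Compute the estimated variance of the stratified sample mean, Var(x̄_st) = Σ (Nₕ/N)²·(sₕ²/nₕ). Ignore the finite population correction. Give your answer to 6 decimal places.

0.087507

N = 26429. Term for each stratum: Wₕ²sₕ²/nₕ.
Var(x̄_st) = 0.030371606 + 0.008166510 + 0.048969272 = 0.087507389 → 0.087507.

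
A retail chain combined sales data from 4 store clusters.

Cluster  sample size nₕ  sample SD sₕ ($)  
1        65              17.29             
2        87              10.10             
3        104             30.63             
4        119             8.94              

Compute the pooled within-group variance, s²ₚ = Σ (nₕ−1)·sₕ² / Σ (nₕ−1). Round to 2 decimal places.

Degrees of freedom: 64 + 86 + 103 + 118 = 371.
Σ(nₕ−1)sₕ² = 64·298.9441 + 86·102.01 + 103·938.1969 + 118·79.9236 = 133970.5479.
s²ₚ = 133970.5479 / 371 = 361.1066... → 361.11.

361.11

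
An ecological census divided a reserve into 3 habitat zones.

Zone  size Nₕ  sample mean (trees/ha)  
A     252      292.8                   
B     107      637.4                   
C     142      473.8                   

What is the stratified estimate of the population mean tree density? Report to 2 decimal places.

x̄_st = (Σ Nₕx̄ₕ) / (Σ Nₕ) = (252·292.8 + 107·637.4 + 142·473.8) / 501
= 209267 / 501 = 417.6986... → 417.70.

417.70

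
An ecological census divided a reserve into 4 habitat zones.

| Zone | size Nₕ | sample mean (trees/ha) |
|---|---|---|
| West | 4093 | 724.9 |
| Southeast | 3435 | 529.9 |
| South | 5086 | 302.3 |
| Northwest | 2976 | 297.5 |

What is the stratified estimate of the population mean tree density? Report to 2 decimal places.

N = 15590; weights Wₕ = Nₕ/N = (0.2625, 0.2203, 0.3262, 0.1909).
x̄_st = Σ Wₕ·x̄ₕ = 0.2625·724.9 + 0.2203·529.9 + 0.3262·302.3 + 0.1909·297.5 ≈ 462.4811...
→ 462.48.

462.48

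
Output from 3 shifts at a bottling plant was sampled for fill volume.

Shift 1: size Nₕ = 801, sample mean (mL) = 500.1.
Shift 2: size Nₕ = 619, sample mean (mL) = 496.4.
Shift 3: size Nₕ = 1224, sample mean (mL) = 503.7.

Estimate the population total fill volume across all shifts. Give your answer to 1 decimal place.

1324380.5

Population total = Σ Nₕ·x̄ₕ (each stratum's size times its mean).
801·500.1 + 619·496.4 + 1224·503.7 = 400580.1 + 307271.6 + 616528.8 = 1324380.5.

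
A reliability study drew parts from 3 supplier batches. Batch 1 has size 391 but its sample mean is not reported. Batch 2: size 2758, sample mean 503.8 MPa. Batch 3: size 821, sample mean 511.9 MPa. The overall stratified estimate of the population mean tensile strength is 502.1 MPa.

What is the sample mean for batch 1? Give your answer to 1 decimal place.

469.5

N = 391 + 2758 + 821 = 3970.
Overall total = μ·N = 502.1·3970 = 1993337.
Subtract the known strata: 2758·503.8 + 821·511.9 = 1809750.3.
Remaining total for batch 1: 1993337 − 1809750.3 = 183586.7.
Divide by its size: 183586.7 / 391 = 469.531... → 469.5.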